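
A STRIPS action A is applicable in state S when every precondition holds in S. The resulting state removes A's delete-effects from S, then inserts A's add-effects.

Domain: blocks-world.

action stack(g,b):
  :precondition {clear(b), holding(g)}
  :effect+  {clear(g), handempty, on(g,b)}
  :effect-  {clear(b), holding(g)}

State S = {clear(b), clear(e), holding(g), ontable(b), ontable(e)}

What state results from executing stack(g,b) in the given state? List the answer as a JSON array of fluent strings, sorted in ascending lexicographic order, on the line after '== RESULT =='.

Progress:
  pre ⊆ S: {clear(b), holding(g)} ⊆ S  — applicable
  S \ del = {clear(e), ontable(b), ontable(e)}
  ∪ add   = {clear(e), clear(g), handempty, on(g,b), ontable(b), ontable(e)}

== RESULT ==
["clear(e)", "clear(g)", "handempty", "on(g,b)", "ontable(b)", "ontable(e)"]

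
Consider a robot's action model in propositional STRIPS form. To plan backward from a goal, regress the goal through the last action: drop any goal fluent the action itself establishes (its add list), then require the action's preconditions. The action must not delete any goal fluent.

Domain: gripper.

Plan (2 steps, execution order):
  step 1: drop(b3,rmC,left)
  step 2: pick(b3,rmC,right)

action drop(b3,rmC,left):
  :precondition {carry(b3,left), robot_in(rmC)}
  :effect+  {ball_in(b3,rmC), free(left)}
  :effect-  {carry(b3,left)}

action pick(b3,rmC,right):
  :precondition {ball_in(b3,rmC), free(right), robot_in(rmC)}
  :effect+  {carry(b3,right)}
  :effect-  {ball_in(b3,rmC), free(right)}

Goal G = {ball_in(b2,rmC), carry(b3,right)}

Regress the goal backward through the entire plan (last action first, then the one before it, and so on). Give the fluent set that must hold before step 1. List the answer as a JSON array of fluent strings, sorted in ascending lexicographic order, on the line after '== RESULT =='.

Work backward from the goal:
  through step 2 (pick(b3,rmC,right)): drop {carry(b3,right)}, keep {ball_in(b2,rmC)}, require {ball_in(b3,rmC), free(right), robot_in(rmC)}
    → {ball_in(b2,rmC), ball_in(b3,rmC), free(right), robot_in(rmC)}
  through step 1 (drop(b3,rmC,left)): drop {ball_in(b3,rmC)}, keep {ball_in(b2,rmC), free(right), robot_in(rmC)}, require {carry(b3,left), robot_in(rmC)}
    → {ball_in(b2,rmC), carry(b3,left), free(right), robot_in(rmC)}

== RESULT ==
["ball_in(b2,rmC)", "carry(b3,left)", "free(right)", "robot_in(rmC)"]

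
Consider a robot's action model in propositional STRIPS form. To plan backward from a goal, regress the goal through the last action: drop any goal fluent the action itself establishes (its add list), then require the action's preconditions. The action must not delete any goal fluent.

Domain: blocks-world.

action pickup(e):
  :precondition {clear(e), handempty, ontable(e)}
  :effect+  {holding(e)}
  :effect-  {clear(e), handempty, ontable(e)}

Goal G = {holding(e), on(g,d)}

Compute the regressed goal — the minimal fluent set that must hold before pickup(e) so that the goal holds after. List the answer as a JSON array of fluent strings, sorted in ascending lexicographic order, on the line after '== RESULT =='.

Compute (G \ add) ∪ pre:
  G ∩ del = {}  (empty — regression defined)
  G \ add = {holding(e), on(g,d)} \ {holding(e)} = {on(g,d)}
  ∪ pre   = {on(g,d)} ∪ {clear(e), handempty, ontable(e)}
          = {clear(e), handempty, on(g,d), ontable(e)}

== RESULT ==
["clear(e)", "handempty", "on(g,d)", "ontable(e)"]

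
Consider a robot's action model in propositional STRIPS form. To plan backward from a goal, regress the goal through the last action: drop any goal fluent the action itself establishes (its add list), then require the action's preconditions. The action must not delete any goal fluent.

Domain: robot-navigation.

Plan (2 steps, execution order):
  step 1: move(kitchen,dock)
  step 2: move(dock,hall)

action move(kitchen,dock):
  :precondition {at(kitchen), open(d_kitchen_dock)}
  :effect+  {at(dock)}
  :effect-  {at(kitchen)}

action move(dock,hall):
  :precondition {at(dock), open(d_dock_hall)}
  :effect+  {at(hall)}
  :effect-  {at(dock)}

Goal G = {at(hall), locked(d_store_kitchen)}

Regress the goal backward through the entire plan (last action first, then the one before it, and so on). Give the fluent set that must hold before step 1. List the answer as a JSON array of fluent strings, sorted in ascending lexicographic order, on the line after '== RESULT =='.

Regress step by step:
  through step 2 (move(dock,hall)): drop {at(hall)}, keep {locked(d_store_kitchen)}, require {at(dock), open(d_dock_hall)}
    → {at(dock), locked(d_store_kitchen), open(d_dock_hall)}
  through step 1 (move(kitchen,dock)): drop {at(dock)}, keep {locked(d_store_kitchen), open(d_dock_hall)}, require {at(kitchen), open(d_kitchen_dock)}
    → {at(kitchen), locked(d_store_kitchen), open(d_dock_hall), open(d_kitchen_dock)}

== RESULT ==
["at(kitchen)", "locked(d_store_kitchen)", "open(d_dock_hall)", "open(d_kitchen_dock)"]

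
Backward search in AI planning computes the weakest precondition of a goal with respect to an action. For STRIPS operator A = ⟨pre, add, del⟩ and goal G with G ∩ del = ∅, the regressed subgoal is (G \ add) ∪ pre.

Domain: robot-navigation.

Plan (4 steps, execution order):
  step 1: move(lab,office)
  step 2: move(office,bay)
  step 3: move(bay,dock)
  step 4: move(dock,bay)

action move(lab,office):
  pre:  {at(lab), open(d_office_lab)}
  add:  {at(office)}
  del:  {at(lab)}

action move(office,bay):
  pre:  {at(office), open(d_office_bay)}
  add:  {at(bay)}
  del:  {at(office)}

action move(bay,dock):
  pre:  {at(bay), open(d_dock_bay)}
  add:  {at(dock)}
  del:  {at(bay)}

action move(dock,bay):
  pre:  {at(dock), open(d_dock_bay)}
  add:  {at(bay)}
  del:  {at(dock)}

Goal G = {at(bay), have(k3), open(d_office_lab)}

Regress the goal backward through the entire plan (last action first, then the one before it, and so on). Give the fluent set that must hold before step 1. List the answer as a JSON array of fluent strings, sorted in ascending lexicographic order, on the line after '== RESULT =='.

Work backward from the goal:
  through step 4 (move(dock,bay)): drop {at(bay)}, keep {have(k3), open(d_office_lab)}, require {at(dock), open(d_dock_bay)}
    → {at(dock), have(k3), open(d_dock_bay), open(d_office_lab)}
  through step 3 (move(bay,dock)): drop {at(dock)}, keep {have(k3), open(d_dock_bay), open(d_office_lab)}, require {at(bay), open(d_dock_bay)}
    → {at(bay), have(k3), open(d_dock_bay), open(d_office_lab)}
  through step 2 (move(office,bay)): drop {at(bay)}, keep {have(k3), open(d_dock_bay), open(d_office_lab)}, require {at(office), open(d_office_bay)}
    → {at(office), have(k3), open(d_dock_bay), open(d_office_bay), open(d_office_lab)}
  through step 1 (move(lab,office)): drop {at(office)}, keep {have(k3), open(d_dock_bay), open(d_office_bay), open(d_office_lab)}, require {at(lab), open(d_office_lab)}
    → {at(lab), have(k3), open(d_dock_bay), open(d_office_bay), open(d_office_lab)}

== RESULT ==
["at(lab)", "have(k3)", "open(d_dock_bay)", "open(d_office_bay)", "open(d_office_lab)"]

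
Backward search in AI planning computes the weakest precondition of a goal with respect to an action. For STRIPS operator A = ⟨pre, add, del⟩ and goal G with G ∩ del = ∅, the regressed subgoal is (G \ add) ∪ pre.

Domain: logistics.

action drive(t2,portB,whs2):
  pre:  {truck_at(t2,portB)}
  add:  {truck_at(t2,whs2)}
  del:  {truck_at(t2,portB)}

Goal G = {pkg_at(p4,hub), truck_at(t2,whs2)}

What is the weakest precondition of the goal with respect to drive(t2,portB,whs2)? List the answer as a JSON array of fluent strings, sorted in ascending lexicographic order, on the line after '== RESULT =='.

Regress:
  G ∩ del = {}  (empty — regression defined)
  G \ add = {pkg_at(p4,hub), truck_at(t2,whs2)} \ {truck_at(t2,whs2)} = {pkg_at(p4,hub)}
  ∪ pre   = {pkg_at(p4,hub)} ∪ {truck_at(t2,portB)}
          = {pkg_at(p4,hub), truck_at(t2,portB)}

== RESULT ==
["pkg_at(p4,hub)", "truck_at(t2,portB)"]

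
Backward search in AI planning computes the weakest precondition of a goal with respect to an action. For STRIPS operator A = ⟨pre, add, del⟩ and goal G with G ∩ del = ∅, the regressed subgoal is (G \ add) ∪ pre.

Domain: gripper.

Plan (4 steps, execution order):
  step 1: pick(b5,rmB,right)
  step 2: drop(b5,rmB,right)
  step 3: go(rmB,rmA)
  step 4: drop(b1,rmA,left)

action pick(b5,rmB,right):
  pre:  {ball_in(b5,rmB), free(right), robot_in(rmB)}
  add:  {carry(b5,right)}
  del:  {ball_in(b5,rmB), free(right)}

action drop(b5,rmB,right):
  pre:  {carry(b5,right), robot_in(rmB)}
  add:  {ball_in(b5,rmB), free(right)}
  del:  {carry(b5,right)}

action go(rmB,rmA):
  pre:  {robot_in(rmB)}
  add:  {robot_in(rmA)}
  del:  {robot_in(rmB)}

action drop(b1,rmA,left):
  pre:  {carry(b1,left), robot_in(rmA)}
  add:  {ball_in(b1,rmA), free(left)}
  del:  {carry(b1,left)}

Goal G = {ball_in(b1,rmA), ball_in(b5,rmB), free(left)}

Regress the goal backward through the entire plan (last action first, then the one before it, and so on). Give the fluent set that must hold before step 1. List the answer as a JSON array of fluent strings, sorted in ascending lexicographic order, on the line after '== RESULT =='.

Work backward from the goal:
  through step 4 (drop(b1,rmA,left)): drop {ball_in(b1,rmA), free(left)}, keep {ball_in(b5,rmB)}, require {carry(b1,left), robot_in(rmA)}
    → {ball_in(b5,rmB), carry(b1,left), robot_in(rmA)}
  through step 3 (go(rmB,rmA)): drop {robot_in(rmA)}, keep {ball_in(b5,rmB), carry(b1,left)}, require {robot_in(rmB)}
    → {ball_in(b5,rmB), carry(b1,left), robot_in(rmB)}
  through step 2 (drop(b5,rmB,right)): drop {ball_in(b5,rmB)}, keep {carry(b1,left), robot_in(rmB)}, require {carry(b5,right), robot_in(rmB)}
    → {carry(b1,left), carry(b5,right), robot_in(rmB)}
  through step 1 (pick(b5,rmB,right)): drop {carry(b5,right)}, keep {carry(b1,left), robot_in(rmB)}, require {ball_in(b5,rmB), free(right), robot_in(rmB)}
    → {ball_in(b5,rmB), carry(b1,left), free(right), robot_in(rmB)}

== RESULT ==
["ball_in(b5,rmB)", "carry(b1,left)", "free(right)", "robot_in(rmB)"]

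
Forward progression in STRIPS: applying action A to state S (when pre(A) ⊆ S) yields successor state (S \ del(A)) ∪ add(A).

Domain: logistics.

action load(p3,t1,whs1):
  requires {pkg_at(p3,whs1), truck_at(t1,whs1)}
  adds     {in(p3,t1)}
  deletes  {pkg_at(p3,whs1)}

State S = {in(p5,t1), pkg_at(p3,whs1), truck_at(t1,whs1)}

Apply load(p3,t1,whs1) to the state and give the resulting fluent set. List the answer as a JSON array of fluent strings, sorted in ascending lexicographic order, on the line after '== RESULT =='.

Compute (S \ del) ∪ add:
  pre ⊆ S: {pkg_at(p3,whs1), truck_at(t1,whs1)} ⊆ S  — applicable
  S \ del = {in(p5,t1), truck_at(t1,whs1)}
  ∪ add   = {in(p3,t1), in(p5,t1), truck_at(t1,whs1)}

== RESULT ==
["in(p3,t1)", "in(p5,t1)", "truck_at(t1,whs1)"]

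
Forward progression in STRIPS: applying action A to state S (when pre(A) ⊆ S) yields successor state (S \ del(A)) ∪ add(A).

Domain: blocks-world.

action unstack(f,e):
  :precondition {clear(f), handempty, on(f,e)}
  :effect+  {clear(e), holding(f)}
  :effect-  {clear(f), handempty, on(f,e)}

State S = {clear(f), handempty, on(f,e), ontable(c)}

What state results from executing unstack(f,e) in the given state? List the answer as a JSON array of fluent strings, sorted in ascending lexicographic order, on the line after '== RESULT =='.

Progress:
  pre ⊆ S: {clear(f), handempty, on(f,e)} ⊆ S  — applicable
  S \ del = {ontable(c)}
  ∪ add   = {clear(e), holding(f), ontable(c)}

== RESULT ==
["clear(e)", "holding(f)", "ontable(c)"]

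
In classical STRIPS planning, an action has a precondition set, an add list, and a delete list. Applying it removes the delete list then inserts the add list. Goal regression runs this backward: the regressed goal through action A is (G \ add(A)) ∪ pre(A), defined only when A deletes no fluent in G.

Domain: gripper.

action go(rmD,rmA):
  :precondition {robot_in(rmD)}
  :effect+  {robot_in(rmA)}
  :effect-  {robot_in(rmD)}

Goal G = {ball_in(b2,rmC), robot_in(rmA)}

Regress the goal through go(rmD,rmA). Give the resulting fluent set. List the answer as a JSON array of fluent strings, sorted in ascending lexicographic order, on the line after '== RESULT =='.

Compute (G \ add) ∪ pre:
  G ∩ del = {}  (empty — regression defined)
  G \ add = {ball_in(b2,rmC), robot_in(rmA)} \ {robot_in(rmA)} = {ball_in(b2,rmC)}
  ∪ pre   = {ball_in(b2,rmC)} ∪ {robot_in(rmD)}
          = {ball_in(b2,rmC), robot_in(rmD)}

== RESULT ==
["ball_in(b2,rmC)", "robot_in(rmD)"]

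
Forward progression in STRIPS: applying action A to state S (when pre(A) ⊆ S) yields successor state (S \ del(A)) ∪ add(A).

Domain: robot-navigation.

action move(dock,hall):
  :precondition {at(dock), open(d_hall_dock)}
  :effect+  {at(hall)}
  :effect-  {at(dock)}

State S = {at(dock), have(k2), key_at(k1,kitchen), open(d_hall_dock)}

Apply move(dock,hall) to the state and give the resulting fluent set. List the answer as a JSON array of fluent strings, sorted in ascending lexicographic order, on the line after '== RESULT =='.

Progress:
  pre ⊆ S: {at(dock), open(d_hall_dock)} ⊆ S  — applicable
  S \ del = {have(k2), key_at(k1,kitchen), open(d_hall_dock)}
  ∪ add   = {at(hall), have(k2), key_at(k1,kitchen), open(d_hall_dock)}

== RESULT ==
["at(hall)", "have(k2)", "key_at(k1,kitchen)", "open(d_hall_dock)"]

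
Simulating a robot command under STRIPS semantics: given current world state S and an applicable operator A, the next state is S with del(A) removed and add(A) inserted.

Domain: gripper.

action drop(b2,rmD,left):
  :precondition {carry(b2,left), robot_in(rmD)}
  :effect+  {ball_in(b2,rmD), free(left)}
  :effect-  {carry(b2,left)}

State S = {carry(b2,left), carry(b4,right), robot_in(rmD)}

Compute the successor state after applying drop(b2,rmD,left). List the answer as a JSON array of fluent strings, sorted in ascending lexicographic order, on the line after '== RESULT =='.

Compute (S \ del) ∪ add:
  pre ⊆ S: {carry(b2,left), robot_in(rmD)} ⊆ S  — applicable
  S \ del = {carry(b4,right), robot_in(rmD)}
  ∪ add   = {ball_in(b2,rmD), carry(b4,right), free(left), robot_in(rmD)}

== RESULT ==
["ball_in(b2,rmD)", "carry(b4,right)", "free(left)", "robot_in(rmD)"]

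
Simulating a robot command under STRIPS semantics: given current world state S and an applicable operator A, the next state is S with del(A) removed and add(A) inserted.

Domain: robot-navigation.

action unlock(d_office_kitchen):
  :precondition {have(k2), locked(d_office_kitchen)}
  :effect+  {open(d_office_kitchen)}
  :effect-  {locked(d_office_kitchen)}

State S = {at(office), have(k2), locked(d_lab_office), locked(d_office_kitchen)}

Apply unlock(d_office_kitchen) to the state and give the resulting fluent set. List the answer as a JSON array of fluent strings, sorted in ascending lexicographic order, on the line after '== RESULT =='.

Progress:
  pre ⊆ S: {have(k2), locked(d_office_kitchen)} ⊆ S  — applicable
  S \ del = {at(office), have(k2), locked(d_lab_office)}
  ∪ add   = {at(office), have(k2), locked(d_lab_office), open(d_office_kitchen)}

== RESULT ==
["at(office)", "have(k2)", "locked(d_lab_office)", "open(d_office_kitchen)"]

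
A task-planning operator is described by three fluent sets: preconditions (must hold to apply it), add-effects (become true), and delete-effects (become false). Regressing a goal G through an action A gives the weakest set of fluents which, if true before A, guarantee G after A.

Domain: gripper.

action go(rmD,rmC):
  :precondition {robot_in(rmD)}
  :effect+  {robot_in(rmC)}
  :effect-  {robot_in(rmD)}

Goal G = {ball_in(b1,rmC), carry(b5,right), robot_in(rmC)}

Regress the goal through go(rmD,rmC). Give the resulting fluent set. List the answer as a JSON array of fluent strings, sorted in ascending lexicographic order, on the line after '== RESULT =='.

Compute (G \ add) ∪ pre:
  G ∩ del = {}  (empty — regression defined)
  G \ add = {ball_in(b1,rmC), carry(b5,right), robot_in(rmC)} \ {robot_in(rmC)} = {ball_in(b1,rmC), carry(b5,right)}
  ∪ pre   = {ball_in(b1,rmC), carry(b5,right)} ∪ {robot_in(rmD)}
          = {ball_in(b1,rmC), carry(b5,right), robot_in(rmD)}

== RESULT ==
["ball_in(b1,rmC)", "carry(b5,right)", "robot_in(rmD)"]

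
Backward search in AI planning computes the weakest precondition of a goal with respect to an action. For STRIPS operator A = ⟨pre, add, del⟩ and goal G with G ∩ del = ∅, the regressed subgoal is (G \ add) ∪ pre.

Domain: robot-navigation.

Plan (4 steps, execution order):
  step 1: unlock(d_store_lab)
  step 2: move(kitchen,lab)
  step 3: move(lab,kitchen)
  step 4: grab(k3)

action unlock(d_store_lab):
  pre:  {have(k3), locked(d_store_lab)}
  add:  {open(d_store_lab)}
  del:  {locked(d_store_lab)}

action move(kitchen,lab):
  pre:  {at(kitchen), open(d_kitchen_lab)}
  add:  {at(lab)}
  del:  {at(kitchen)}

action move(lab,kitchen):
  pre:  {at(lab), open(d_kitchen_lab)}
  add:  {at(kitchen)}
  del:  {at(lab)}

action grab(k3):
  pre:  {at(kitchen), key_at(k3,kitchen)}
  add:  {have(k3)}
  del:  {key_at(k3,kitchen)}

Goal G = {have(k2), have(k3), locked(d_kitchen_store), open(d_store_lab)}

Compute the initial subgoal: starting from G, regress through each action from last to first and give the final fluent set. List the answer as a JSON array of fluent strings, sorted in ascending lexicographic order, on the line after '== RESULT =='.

Regress step by step:
  through step 4 (grab(k3)): drop {have(k3)}, keep {have(k2), locked(d_kitchen_store), open(d_store_lab)}, require {at(kitchen), key_at(k3,kitchen)}
    → {at(kitchen), have(k2), key_at(k3,kitchen), locked(d_kitchen_store), open(d_store_lab)}
  through step 3 (move(lab,kitchen)): drop {at(kitchen)}, keep {have(k2), key_at(k3,kitchen), locked(d_kitchen_store), open(d_store_lab)}, require {at(lab), open(d_kitchen_lab)}
    → {at(lab), have(k2), key_at(k3,kitchen), locked(d_kitchen_store), open(d_kitchen_lab), open(d_store_lab)}
  through step 2 (move(kitchen,lab)): drop {at(lab)}, keep {have(k2), key_at(k3,kitchen), locked(d_kitchen_store), open(d_kitchen_lab), open(d_store_lab)}, require {at(kitchen), open(d_kitchen_lab)}
    → {at(kitchen), have(k2), key_at(k3,kitchen), locked(d_kitchen_store), open(d_kitchen_lab), open(d_store_lab)}
  through step 1 (unlock(d_store_lab)): drop {open(d_store_lab)}, keep {at(kitchen), have(k2), key_at(k3,kitchen), locked(d_kitchen_store), open(d_kitchen_lab)}, require {have(k3), locked(d_store_lab)}
    → {at(kitchen), have(k2), have(k3), key_at(k3,kitchen), locked(d_kitchen_store), locked(d_store_lab), open(d_kitchen_lab)}

== RESULT ==
["at(kitchen)", "have(k2)", "have(k3)", "key_at(k3,kitchen)", "locked(d_kitchen_store)", "locked(d_store_lab)", "open(d_kitchen_lab)"]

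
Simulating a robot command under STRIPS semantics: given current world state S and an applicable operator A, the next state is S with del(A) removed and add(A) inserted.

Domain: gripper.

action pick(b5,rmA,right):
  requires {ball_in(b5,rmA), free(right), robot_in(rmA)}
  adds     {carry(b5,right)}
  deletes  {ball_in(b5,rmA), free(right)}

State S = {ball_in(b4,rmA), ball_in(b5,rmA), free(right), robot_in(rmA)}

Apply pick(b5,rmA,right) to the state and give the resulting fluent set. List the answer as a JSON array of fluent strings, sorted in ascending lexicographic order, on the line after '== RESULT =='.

Compute (S \ del) ∪ add:
  pre ⊆ S: {ball_in(b5,rmA), free(right), robot_in(rmA)} ⊆ S  — applicable
  S \ del = {ball_in(b4,rmA), robot_in(rmA)}
  ∪ add   = {ball_in(b4,rmA), carry(b5,right), robot_in(rmA)}

== RESULT ==
["ball_in(b4,rmA)", "carry(b5,right)", "robot_in(rmA)"]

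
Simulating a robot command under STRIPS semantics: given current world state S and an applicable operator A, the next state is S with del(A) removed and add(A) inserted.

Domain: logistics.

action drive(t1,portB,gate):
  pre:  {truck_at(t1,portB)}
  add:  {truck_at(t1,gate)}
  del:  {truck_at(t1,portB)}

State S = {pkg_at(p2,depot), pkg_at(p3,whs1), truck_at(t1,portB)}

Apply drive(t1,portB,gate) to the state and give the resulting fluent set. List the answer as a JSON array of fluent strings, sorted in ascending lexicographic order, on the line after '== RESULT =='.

Compute (S \ del) ∪ add:
  pre ⊆ S: {truck_at(t1,portB)} ⊆ S  — applicable
  S \ del = {pkg_at(p2,depot), pkg_at(p3,whs1)}
  ∪ add   = {pkg_at(p2,depot), pkg_at(p3,whs1), truck_at(t1,gate)}

== RESULT ==
["pkg_at(p2,depot)", "pkg_at(p3,whs1)", "truck_at(t1,gate)"]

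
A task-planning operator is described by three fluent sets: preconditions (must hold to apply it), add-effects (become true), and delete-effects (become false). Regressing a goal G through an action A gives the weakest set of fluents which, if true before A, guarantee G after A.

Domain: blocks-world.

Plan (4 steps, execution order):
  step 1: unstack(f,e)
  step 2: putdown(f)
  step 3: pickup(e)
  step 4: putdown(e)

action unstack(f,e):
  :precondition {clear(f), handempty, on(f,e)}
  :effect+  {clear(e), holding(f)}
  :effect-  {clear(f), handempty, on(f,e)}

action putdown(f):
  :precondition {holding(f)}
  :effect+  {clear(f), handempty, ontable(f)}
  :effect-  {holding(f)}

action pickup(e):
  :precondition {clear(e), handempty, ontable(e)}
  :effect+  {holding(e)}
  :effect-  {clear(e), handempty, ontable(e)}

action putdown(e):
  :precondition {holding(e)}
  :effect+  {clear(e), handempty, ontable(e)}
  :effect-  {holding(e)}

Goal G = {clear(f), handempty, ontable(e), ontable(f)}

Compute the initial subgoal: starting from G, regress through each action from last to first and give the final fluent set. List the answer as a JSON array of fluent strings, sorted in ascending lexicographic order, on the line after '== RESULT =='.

Work backward from the goal:
  through step 4 (putdown(e)): drop {handempty, ontable(e)}, keep {clear(f), ontable(f)}, require {holding(e)}
    → {clear(f), holding(e), ontable(f)}
  through step 3 (pickup(e)): drop {holding(e)}, keep {clear(f), ontable(f)}, require {clear(e), handempty, ontable(e)}
    → {clear(e), clear(f), handempty, ontable(e), ontable(f)}
  through step 2 (putdown(f)): drop {clear(f), handempty, ontable(f)}, keep {clear(e), ontable(e)}, require {holding(f)}
    → {clear(e), holding(f), ontable(e)}
  through step 1 (unstack(f,e)): drop {clear(e), holding(f)}, keep {ontable(e)}, require {clear(f), handempty, on(f,e)}
    → {clear(f), handempty, on(f,e), ontable(e)}

== RESULT ==
["clear(f)", "handempty", "on(f,e)", "ontable(e)"]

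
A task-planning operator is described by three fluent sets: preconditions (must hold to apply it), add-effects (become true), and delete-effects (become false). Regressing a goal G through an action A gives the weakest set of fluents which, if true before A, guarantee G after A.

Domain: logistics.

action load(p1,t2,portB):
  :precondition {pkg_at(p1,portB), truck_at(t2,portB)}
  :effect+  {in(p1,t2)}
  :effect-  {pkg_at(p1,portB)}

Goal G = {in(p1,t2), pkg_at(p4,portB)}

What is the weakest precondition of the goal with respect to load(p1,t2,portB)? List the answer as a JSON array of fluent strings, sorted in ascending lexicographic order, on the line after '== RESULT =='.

Compute (G \ add) ∪ pre:
  G ∩ del = {}  (empty — regression defined)
  G \ add = {in(p1,t2), pkg_at(p4,portB)} \ {in(p1,t2)} = {pkg_at(p4,portB)}
  ∪ pre   = {pkg_at(p4,portB)} ∪ {pkg_at(p1,portB), truck_at(t2,portB)}
          = {pkg_at(p1,portB), pkg_at(p4,portB), truck_at(t2,portB)}

== RESULT ==
["pkg_at(p1,portB)", "pkg_at(p4,portB)", "truck_at(t2,portB)"]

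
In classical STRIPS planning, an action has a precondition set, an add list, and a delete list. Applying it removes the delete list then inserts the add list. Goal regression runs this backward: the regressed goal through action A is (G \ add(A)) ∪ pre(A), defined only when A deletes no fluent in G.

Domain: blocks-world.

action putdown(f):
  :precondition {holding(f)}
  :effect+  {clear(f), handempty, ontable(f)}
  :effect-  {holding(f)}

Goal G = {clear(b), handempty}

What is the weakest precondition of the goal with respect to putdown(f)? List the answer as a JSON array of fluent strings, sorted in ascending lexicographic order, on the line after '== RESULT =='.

Compute (G \ add) ∪ pre:
  G ∩ del = {}  (empty — regression defined)
  G \ add = {clear(b), handempty} \ {clear(f), handempty, ontable(f)} = {clear(b)}
  ∪ pre   = {clear(b)} ∪ {holding(f)}
          = {clear(b), holding(f)}

== RESULT ==
["clear(b)", "holding(f)"]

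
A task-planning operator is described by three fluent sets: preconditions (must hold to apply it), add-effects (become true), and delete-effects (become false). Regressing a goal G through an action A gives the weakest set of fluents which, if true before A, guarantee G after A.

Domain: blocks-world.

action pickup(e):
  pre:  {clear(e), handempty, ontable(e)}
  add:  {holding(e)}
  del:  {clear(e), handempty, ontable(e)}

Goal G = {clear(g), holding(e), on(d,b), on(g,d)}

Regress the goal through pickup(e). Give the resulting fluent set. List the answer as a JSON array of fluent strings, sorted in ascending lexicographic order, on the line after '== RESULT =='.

Regress:
  G ∩ del = {}  (empty — regression defined)
  G \ add = {clear(g), holding(e), on(d,b), on(g,d)} \ {holding(e)} = {clear(g), on(d,b), on(g,d)}
  ∪ pre   = {clear(g), on(d,b), on(g,d)} ∪ {clear(e), handempty, ontable(e)}
          = {clear(e), clear(g), handempty, on(d,b), on(g,d), ontable(e)}

== RESULT ==
["clear(e)", "clear(g)", "handempty", "on(d,b)", "on(g,d)", "ontable(e)"]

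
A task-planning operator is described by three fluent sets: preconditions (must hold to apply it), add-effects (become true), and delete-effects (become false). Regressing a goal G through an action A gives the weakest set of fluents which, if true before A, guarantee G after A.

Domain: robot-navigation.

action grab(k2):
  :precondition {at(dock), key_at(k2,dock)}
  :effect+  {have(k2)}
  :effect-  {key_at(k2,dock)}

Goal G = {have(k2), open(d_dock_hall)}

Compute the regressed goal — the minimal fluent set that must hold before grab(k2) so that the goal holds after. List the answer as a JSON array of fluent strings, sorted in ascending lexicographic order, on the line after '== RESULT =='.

Compute (G \ add) ∪ pre:
  G ∩ del = {}  (empty — regression defined)
  G \ add = {have(k2), open(d_dock_hall)} \ {have(k2)} = {open(d_dock_hall)}
  ∪ pre   = {open(d_dock_hall)} ∪ {at(dock), key_at(k2,dock)}
          = {at(dock), key_at(k2,dock), open(d_dock_hall)}

== RESULT ==
["at(dock)", "key_at(k2,dock)", "open(d_dock_hall)"]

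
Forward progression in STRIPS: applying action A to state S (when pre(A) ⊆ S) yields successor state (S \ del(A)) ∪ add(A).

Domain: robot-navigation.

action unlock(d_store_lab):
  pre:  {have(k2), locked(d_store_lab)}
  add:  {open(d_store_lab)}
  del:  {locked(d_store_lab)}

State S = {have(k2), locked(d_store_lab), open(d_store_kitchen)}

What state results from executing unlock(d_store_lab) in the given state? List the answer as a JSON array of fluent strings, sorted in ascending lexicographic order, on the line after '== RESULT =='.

Progress:
  pre ⊆ S: {have(k2), locked(d_store_lab)} ⊆ S  — applicable
  S \ del = {have(k2), open(d_store_kitchen)}
  ∪ add   = {have(k2), open(d_store_kitchen), open(d_store_lab)}

== RESULT ==
["have(k2)", "open(d_store_kitchen)", "open(d_store_lab)"]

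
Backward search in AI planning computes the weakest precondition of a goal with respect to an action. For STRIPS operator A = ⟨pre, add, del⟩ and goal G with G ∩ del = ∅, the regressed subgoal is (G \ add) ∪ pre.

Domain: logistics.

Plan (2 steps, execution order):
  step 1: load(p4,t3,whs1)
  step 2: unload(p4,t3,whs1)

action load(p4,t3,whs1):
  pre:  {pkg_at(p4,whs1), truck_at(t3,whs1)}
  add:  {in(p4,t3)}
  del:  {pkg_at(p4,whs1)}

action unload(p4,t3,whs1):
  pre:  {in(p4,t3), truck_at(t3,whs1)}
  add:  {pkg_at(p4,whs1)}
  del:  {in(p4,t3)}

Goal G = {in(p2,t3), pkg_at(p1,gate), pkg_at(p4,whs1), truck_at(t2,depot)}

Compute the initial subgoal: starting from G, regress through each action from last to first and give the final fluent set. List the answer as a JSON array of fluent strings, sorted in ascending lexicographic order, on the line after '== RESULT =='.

Work backward from the goal:
  through step 2 (unload(p4,t3,whs1)): drop {pkg_at(p4,whs1)}, keep {in(p2,t3), pkg_at(p1,gate), truck_at(t2,depot)}, require {in(p4,t3), truck_at(t3,whs1)}
    → {in(p2,t3), in(p4,t3), pkg_at(p1,gate), truck_at(t2,depot), truck_at(t3,whs1)}
  through step 1 (load(p4,t3,whs1)): drop {in(p4,t3)}, keep {in(p2,t3), pkg_at(p1,gate), truck_at(t2,depot), truck_at(t3,whs1)}, require {pkg_at(p4,whs1), truck_at(t3,whs1)}
    → {in(p2,t3), pkg_at(p1,gate), pkg_at(p4,whs1), truck_at(t2,depot), truck_at(t3,whs1)}

== RESULT ==
["in(p2,t3)", "pkg_at(p1,gate)", "pkg_at(p4,whs1)", "truck_at(t2,depot)", "truck_at(t3,whs1)"]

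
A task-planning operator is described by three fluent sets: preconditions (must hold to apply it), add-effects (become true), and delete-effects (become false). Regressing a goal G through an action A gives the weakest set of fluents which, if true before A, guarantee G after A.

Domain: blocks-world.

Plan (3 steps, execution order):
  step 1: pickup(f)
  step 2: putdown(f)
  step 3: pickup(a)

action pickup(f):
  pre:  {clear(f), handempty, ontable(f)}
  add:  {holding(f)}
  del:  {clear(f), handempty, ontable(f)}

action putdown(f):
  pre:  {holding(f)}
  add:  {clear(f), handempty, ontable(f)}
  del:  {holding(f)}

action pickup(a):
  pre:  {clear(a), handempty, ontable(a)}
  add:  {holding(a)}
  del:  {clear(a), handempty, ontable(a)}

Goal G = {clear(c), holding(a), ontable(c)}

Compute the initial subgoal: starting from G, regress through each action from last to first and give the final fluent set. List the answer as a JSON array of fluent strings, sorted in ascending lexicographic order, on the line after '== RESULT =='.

Regress step by step:
  through step 3 (pickup(a)): drop {holding(a)}, keep {clear(c), ontable(c)}, require {clear(a), handempty, ontable(a)}
    → {clear(a), clear(c), handempty, ontable(a), ontable(c)}
  through step 2 (putdown(f)): drop {handempty}, keep {clear(a), clear(c), ontable(a), ontable(c)}, require {holding(f)}
    → {clear(a), clear(c), holding(f), ontable(a), ontable(c)}
  through step 1 (pickup(f)): drop {holding(f)}, keep {clear(a), clear(c), ontable(a), ontable(c)}, require {clear(f), handempty, ontable(f)}
    → {clear(a), clear(c), clear(f), handempty, ontable(a), ontable(c), ontable(f)}

== RESULT ==
["clear(a)", "clear(c)", "clear(f)", "handempty", "ontable(a)", "ontable(c)", "ontable(f)"]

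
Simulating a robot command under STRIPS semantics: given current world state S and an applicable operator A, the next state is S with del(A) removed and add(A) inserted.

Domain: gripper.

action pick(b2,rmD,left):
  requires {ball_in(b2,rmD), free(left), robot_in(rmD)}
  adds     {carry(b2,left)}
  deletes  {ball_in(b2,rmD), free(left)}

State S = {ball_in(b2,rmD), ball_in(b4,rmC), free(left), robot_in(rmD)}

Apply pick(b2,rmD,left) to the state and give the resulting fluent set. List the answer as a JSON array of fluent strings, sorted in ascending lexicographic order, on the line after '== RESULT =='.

Progress:
  pre ⊆ S: {ball_in(b2,rmD), free(left), robot_in(rmD)} ⊆ S  — applicable
  S \ del = {ball_in(b4,rmC), robot_in(rmD)}
  ∪ add   = {ball_in(b4,rmC), carry(b2,left), robot_in(rmD)}

== RESULT ==
["ball_in(b4,rmC)", "carry(b2,left)", "robot_in(rmD)"]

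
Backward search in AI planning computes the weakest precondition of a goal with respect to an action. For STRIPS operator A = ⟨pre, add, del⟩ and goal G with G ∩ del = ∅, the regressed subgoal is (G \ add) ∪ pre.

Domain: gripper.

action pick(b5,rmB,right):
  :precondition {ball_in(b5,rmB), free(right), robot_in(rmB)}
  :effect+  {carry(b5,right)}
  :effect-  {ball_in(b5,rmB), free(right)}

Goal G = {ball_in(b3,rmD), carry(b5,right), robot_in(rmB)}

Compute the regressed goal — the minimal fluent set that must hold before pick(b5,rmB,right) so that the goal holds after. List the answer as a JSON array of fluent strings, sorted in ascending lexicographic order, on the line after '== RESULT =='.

Compute (G \ add) ∪ pre:
  G ∩ del = {}  (empty — regression defined)
  G \ add = {ball_in(b3,rmD), carry(b5,right), robot_in(rmB)} \ {carry(b5,right)} = {ball_in(b3,rmD), robot_in(rmB)}
  ∪ pre   = {ball_in(b3,rmD), robot_in(rmB)} ∪ {ball_in(b5,rmB), free(right), robot_in(rmB)}
          = {ball_in(b3,rmD), ball_in(b5,rmB), free(right), robot_in(rmB)}

== RESULT ==
["ball_in(b3,rmD)", "ball_in(b5,rmB)", "free(right)", "robot_in(rmB)"]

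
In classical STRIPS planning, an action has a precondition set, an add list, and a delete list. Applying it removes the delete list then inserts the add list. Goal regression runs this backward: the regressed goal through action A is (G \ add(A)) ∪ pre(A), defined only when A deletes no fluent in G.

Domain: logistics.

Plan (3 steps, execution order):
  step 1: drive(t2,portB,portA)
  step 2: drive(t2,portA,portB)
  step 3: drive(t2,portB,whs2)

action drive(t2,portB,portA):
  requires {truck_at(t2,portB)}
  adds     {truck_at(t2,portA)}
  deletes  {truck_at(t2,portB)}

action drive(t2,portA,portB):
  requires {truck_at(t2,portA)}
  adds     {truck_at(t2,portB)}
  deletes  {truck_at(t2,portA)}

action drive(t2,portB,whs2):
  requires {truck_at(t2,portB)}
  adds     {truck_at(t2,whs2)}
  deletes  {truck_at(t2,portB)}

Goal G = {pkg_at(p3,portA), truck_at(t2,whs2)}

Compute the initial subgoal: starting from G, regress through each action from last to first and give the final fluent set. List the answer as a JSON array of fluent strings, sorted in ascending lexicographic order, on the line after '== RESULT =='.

Regress step by step:
  through step 3 (drive(t2,portB,whs2)): drop {truck_at(t2,whs2)}, keep {pkg_at(p3,portA)}, require {truck_at(t2,portB)}
    → {pkg_at(p3,portA), truck_at(t2,portB)}
  through step 2 (drive(t2,portA,portB)): drop {truck_at(t2,portB)}, keep {pkg_at(p3,portA)}, require {truck_at(t2,portA)}
    → {pkg_at(p3,portA), truck_at(t2,portA)}
  through step 1 (drive(t2,portB,portA)): drop {truck_at(t2,portA)}, keep {pkg_at(p3,portA)}, require {truck_at(t2,portB)}
    → {pkg_at(p3,portA), truck_at(t2,portB)}

== RESULT ==
["pkg_at(p3,portA)", "truck_at(t2,portB)"]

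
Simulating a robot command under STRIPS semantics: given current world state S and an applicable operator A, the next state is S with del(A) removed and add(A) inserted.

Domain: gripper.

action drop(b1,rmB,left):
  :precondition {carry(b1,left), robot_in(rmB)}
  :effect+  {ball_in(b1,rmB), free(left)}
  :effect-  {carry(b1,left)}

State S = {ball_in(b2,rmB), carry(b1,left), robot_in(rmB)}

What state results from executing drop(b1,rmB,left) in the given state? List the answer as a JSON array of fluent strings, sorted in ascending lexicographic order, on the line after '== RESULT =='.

Progress:
  pre ⊆ S: {carry(b1,left), robot_in(rmB)} ⊆ S  — applicable
  S \ del = {ball_in(b2,rmB), robot_in(rmB)}
  ∪ add   = {ball_in(b1,rmB), ball_in(b2,rmB), free(left), robot_in(rmB)}

== RESULT ==
["ball_in(b1,rmB)", "ball_in(b2,rmB)", "free(left)", "robot_in(rmB)"]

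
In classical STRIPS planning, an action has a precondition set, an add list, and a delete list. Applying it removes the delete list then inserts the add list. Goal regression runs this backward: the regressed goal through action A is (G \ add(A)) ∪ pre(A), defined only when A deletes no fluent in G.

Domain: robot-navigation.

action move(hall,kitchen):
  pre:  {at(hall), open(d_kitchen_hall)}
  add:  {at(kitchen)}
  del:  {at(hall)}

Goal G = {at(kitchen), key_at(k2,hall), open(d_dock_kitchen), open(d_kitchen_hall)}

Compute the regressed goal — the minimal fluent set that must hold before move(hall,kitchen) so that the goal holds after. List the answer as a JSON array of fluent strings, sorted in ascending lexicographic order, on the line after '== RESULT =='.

Compute (G \ add) ∪ pre:
  G ∩ del = {}  (empty — regression defined)
  G \ add = {at(kitchen), key_at(k2,hall), open(d_dock_kitchen), open(d_kitchen_hall)} \ {at(kitchen)} = {key_at(k2,hall), open(d_dock_kitchen), open(d_kitchen_hall)}
  ∪ pre   = {key_at(k2,hall), open(d_dock_kitchen), open(d_kitchen_hall)} ∪ {at(hall), open(d_kitchen_hall)}
          = {at(hall), key_at(k2,hall), open(d_dock_kitchen), open(d_kitchen_hall)}

== RESULT ==
["at(hall)", "key_at(k2,hall)", "open(d_dock_kitchen)", "open(d_kitchen_hall)"]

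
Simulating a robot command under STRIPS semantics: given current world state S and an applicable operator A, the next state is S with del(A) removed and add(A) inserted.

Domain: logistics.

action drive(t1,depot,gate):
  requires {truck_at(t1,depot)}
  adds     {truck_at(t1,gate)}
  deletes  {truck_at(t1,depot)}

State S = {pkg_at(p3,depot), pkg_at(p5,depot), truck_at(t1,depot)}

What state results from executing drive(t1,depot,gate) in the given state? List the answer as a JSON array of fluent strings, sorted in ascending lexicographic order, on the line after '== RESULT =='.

Compute (S \ del) ∪ add:
  pre ⊆ S: {truck_at(t1,depot)} ⊆ S  — applicable
  S \ del = {pkg_at(p3,depot), pkg_at(p5,depot)}
  ∪ add   = {pkg_at(p3,depot), pkg_at(p5,depot), truck_at(t1,gate)}

== RESULT ==
["pkg_at(p3,depot)", "pkg_at(p5,depot)", "truck_at(t1,gate)"]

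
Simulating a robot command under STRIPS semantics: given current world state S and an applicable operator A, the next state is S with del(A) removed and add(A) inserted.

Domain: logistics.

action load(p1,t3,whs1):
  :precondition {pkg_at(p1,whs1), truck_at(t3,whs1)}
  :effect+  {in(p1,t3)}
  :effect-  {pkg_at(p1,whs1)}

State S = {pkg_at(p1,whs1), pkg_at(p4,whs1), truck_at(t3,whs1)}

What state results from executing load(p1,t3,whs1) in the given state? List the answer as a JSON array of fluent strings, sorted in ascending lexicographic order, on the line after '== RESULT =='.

Compute (S \ del) ∪ add:
  pre ⊆ S: {pkg_at(p1,whs1), truck_at(t3,whs1)} ⊆ S  — applicable
  S \ del = {pkg_at(p4,whs1), truck_at(t3,whs1)}
  ∪ add   = {in(p1,t3), pkg_at(p4,whs1), truck_at(t3,whs1)}

== RESULT ==
["in(p1,t3)", "pkg_at(p4,whs1)", "truck_at(t3,whs1)"]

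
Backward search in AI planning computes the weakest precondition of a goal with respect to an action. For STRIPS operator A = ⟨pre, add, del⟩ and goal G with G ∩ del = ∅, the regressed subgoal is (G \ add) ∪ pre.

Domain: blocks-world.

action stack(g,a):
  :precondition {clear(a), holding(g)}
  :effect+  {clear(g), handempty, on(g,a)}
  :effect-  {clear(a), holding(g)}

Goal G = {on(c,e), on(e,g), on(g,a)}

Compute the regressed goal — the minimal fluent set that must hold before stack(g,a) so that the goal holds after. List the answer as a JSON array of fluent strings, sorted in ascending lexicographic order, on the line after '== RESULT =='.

Regress:
  G ∩ del = {}  (empty — regression defined)
  G \ add = {on(c,e), on(e,g), on(g,a)} \ {clear(g), handempty, on(g,a)} = {on(c,e), on(e,g)}
  ∪ pre   = {on(c,e), on(e,g)} ∪ {clear(a), holding(g)}
          = {clear(a), holding(g), on(c,e), on(e,g)}

== RESULT ==
["clear(a)", "holding(g)", "on(c,e)", "on(e,g)"]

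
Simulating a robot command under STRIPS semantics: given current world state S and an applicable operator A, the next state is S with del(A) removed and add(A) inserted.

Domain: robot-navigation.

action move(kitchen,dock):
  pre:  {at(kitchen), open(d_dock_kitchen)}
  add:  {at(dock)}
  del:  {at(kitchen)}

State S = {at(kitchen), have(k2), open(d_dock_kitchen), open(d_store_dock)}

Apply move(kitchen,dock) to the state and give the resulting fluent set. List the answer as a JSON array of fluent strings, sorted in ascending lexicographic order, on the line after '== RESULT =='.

Progress:
  pre ⊆ S: {at(kitchen), open(d_dock_kitchen)} ⊆ S  — applicable
  S \ del = {have(k2), open(d_dock_kitchen), open(d_store_dock)}
  ∪ add   = {at(dock), have(k2), open(d_dock_kitchen), open(d_store_dock)}

== RESULT ==
["at(dock)", "have(k2)", "open(d_dock_kitchen)", "open(d_store_dock)"]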